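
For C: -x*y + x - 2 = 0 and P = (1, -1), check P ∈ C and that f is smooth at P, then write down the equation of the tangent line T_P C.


Tangent line at P: 2*x - y - 3 = 0.

Step 1: f(1, -1) = 0, so P lies on C.
Step 2: partial derivatives
  f_x(x, y) = 1 - y, f_y(x, y) = -x.
  f_x(P) = 2, f_y(P) = -1 (gradient nonzero, so P is smooth).
Step 3: tangent line at P: 2·(x − 1) + -1·(y − -1) = 0.
Expanding: 2*x - y - 3 = 0.


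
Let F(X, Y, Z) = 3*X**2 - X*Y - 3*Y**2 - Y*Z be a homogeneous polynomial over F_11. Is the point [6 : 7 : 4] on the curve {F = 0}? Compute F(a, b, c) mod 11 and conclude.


F(6,7,4) ≡ 1 (mod 11); P is NOT on the curve.

Evaluate F(6, 7, 4) term-by-term (mod 11).
  3*X**2 ↦ 3·36·1·1 = 108
  -X*Y ↦ -1·6·7·1 = -42
  -3*Y**2 ↦ -3·1·49·1 = -147
  -Y*Z ↦ -1·1·7·4 = -28
Sum: F(6, 7, 4) = (108) + (-42) + (-147) + (-28) = -109.
Reducing mod 11: -109 ≡ 1 (mod 11).
Since F(a, b, c) ≡ 1 ≠ 0 (mod 11), P does NOT lie on the curve.


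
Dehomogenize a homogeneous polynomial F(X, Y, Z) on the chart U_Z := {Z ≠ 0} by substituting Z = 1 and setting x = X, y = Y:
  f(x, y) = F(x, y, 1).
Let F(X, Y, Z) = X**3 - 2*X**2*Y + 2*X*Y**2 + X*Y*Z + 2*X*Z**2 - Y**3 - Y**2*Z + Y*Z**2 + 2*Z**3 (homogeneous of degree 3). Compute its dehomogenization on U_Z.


f(x, y) = x**3 - 2*x**2*y + 2*x*y**2 + x*y + 2*x - y**3 - y**2 + y + 2

On U_Z we set Z = 1. Each monomial c·X^i·Y^j·Z^k in F becomes c·x^i·y^j·1^k = c·x^i·y^j.
Substituting Z = 1: F(X, Y, 1) = x**3 - 2*x**2*y + 2*x*y**2 + x*y + 2*x - y**3 - y**2 + y + 2.
Note: deg(f) ≤ deg(F) = 3; strict inequality happens when F is divisible by Z (lost terms).


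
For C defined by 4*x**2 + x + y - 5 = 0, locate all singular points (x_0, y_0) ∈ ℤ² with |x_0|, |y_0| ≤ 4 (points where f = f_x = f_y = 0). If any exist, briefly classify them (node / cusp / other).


No singular points in the scanned grid; C is smooth there.

Compute partial derivatives:
  f_x = 8*x + 1.
  f_y = 1.
f_y = 1 is a nonzero constant, so f_y never vanishes: no point (x, y) can satisfy f = f_x = f_y = 0. In particular no (x, y) ∈ {−4, ..., 4}² is singular; the curve is smooth.


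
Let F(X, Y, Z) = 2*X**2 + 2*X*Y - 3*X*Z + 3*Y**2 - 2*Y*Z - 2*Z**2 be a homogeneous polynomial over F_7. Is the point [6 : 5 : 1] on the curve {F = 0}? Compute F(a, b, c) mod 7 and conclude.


F(6,5,1) ≡ 2 (mod 7); P is NOT on the curve.

Evaluate F(6, 5, 1) term-by-term (mod 7).
  2*X**2 ↦ 2·36·1·1 = 72
  2*X*Y ↦ 2·6·5·1 = 60
  -3*X*Z ↦ -3·6·1·1 = -18
  3*Y**2 ↦ 3·1·25·1 = 75
  -2*Y*Z ↦ -2·1·5·1 = -10
  -2*Z**2 ↦ -2·1·1·1 = -2
Sum: F(6, 5, 1) = (72) + (60) + (-18) + (75) + (-10) + (-2) = 177.
Reducing mod 7: 177 ≡ 2 (mod 7).
Since F(a, b, c) ≡ 2 ≠ 0 (mod 7), P does NOT lie on the curve.


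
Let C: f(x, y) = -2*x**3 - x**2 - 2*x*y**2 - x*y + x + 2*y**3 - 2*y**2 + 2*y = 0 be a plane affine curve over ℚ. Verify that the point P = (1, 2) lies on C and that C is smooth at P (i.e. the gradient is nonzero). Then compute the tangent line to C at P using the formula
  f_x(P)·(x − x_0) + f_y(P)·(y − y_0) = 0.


Tangent line at P: -17*x + 9*y - 1 = 0.

Step 1: f(1, 2) = 0, so P lies on C.
Step 2: partial derivatives
  f_x(x, y) = -6*x**2 - 2*x - 2*y**2 - y + 1, f_y(x, y) = -4*x*y - x + 6*y**2 - 4*y + 2.
  f_x(P) = -17, f_y(P) = 9 (gradient nonzero, so P is smooth).
Step 3: tangent line at P: -17·(x − 1) + 9·(y − 2) = 0.
Expanding: -17*x + 9*y - 1 = 0.


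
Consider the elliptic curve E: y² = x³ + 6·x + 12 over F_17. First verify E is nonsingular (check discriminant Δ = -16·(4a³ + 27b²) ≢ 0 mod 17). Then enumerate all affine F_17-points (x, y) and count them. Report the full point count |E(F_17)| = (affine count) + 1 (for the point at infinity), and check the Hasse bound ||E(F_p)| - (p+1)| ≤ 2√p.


Affine points = {(1, 6), (1, 11), (2, 7), (2, 10), (4, 7), (4, 10), (6, 3), (6, 14), (9, 8), (9, 9), (10, 1), (10, 16), (11, 7), (11, 10), (13, 3), (13, 14), (14, 1), (14, 16), (15, 3), (15, 14)}; affine count = 20; |E(F_17)| = 21.

Discriminant check: Δ ∝ 4a³ + 27b² = 4·6³ + 27·12² = 4·216 + 27·144 ≡ 9 (mod 17). Nonzero ⇒ E is nonsingular.
For each x ∈ F_17, compute rhs = x³ + 6·x + 12 mod 17, then count y ∈ F_17 with y² ≡ rhs.
  x = 0: rhs = 12, matching y values: none (0 points).
  x = 1: rhs = 2, matching y values: 6, 11 (2 points).
  x = 2: rhs = 15, matching y values: 7, 10 (2 points).
  x = 3: rhs = 6, matching y values: none (0 points).
  x = 4: rhs = 15, matching y values: 7, 10 (2 points).
  x = 5: rhs = 14, matching y values: none (0 points).
  x = 6: rhs = 9, matching y values: 3, 14 (2 points).
  x = 7: rhs = 6, matching y values: none (0 points).
  x = 8: rhs = 11, matching y values: none (0 points).
  x = 9: rhs = 13, matching y values: 8, 9 (2 points).
  x = 10: rhs = 1, matching y values: 1, 16 (2 points).
  x = 11: rhs = 15, matching y values: 7, 10 (2 points).
  x = 12: rhs = 10, matching y values: none (0 points).
  x = 13: rhs = 9, matching y values: 3, 14 (2 points).
  x = 14: rhs = 1, matching y values: 1, 16 (2 points).
  x = 15: rhs = 9, matching y values: 3, 14 (2 points).
  x = 16: rhs = 5, matching y values: none (0 points).
Total affine count: 20.
Full point count |E(F_17)| = 20 + 1 = 21.
Hasse bound: |21 − (17+1)| = |3| = 3 ≤ 2√17 ≈ 8.2462 ✓.


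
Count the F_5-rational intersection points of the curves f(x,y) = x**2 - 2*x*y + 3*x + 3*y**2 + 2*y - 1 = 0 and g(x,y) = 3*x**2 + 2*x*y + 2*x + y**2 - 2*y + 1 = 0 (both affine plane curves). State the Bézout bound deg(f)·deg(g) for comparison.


Common zeros: {(1, 2), (1, 3), (2, 1)}; count = 3; Bézout bound = 4.

deg(f) = 2, deg(g) = 2, so Bézout bound = 4.
Scan x ∈ F_5. For each x, list the y ∈ F_5 with f(x, y) ≡ 0 and those with g(x, y) ≡ 0 (mod 5); the common zeros in that column are the intersection.
  x = 0: f ≡ 0 at y ∈ {2, 4}; g ≡ 0 at y ∈ {1}; common: ∅.
  x = 1: f ≡ 0 at y ∈ {2, 3}; g ≡ 0 at y ∈ {2, 3}; common: {2, 3}.
  x = 2: f ≡ 0 at y ∈ {1, 3}; g ≡ 0 at y ∈ {1, 2}; common: {1}.
  x = 3: f ≡ 0 at y ∈ ∅; g ≡ 0 at y ∈ {3}; common: ∅.
  x = 4: f ≡ 0 at y ∈ ∅; g ≡ 0 at y ∈ ∅; common: ∅.
Collecting: common zeros = {(1, 2), (1, 3), (2, 1)}, so the count is 3.
Comparison with the Bézout bound: 3 ≤ 4 = deg(f)·deg(g), as expected for curves with no common component (the affine F_5-count falls short of the bound because intersections may lie at infinity, over extension fields, or carry multiplicity).


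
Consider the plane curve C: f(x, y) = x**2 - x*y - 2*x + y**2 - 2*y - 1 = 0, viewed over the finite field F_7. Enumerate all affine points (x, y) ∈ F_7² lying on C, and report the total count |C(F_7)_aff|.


Affine F_7-points: {(0, 4), (0, 5), (4, 0), (4, 6), (5, 0), (6, 4)}; count = 6.

For each of the 49 pairs (x, y) ∈ F_7², evaluate f(x, y) mod 7. Record the zeros.
  x = 0: [0↦6, 1↦5, 2↦6, 3↦2, 4↦0, 5↦0, 6↦2]  zeros at y ∈ {4, 5}
  x = 1: [0↦5, 1↦3, 2↦3, 3↦5, 4↦2, 5↦1, 6↦2]  zeros at y ∈ ∅
  x = 2: [0↦6, 1↦3, 2↦2, 3↦3, 4↦6, 5↦4, 6↦4]  zeros at y ∈ ∅
  x = 3: [0↦2, 1↦5, 2↦3, 3↦3, 4↦5, 5↦2, 6↦1]  zeros at y ∈ ∅
  x = 4: [0↦0, 1↦2, 2↦6, 3↦5, 4↦6, 5↦2, 6↦0]  zeros at y ∈ {0, 6}
  x = 5: [0↦0, 1↦1, 2↦4, 3↦2, 4↦2, 5↦4, 6↦1]  zeros at y ∈ {0}
  x = 6: [0↦2, 1↦2, 2↦4, 3↦1, 4↦0, 5↦1, 6↦4]  zeros at y ∈ {4}
Collecting zeros: affine points = {(0, 4), (0, 5), (4, 0), (4, 6), (5, 0), (6, 4)}.
Total count |C(F_7)_aff| = 6.


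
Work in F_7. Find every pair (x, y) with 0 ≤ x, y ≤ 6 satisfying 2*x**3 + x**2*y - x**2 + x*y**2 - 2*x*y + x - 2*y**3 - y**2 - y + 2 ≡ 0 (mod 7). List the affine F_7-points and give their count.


Affine F_7-points: {(1, 1), (1, 3), (2, 1), (3, 5), (4, 1), (4, 3), (5, 4), (5, 6), (6, 4)}; count = 9.

For each of the 49 pairs (x, y) ∈ F_7², evaluate f(x, y) mod 7. Record the zeros.
  x = 0: [0↦2, 1↦5, 2↦1, 3↦6, 4↦1, 5↦2, 6↦4]  zeros at y ∈ ∅
  x = 1: [0↦4, 1↦0, 2↦5, 3↦0, 4↦1, 5↦3, 6↦1]  zeros at y ∈ {1, 3}
  x = 2: [0↦2, 1↦0, 2↦2, 3↦3, 4↦5, 5↦3, 6↦6]  zeros at y ∈ {1}
  x = 3: [0↦1, 1↦3, 2↦4, 3↦6, 4↦4, 5↦0, 6↦3]  zeros at y ∈ {5}
  x = 4: [0↦6, 1↦0, 2↦2, 3↦0, 4↦3, 5↦6, 6↦4]  zeros at y ∈ {1, 3}
  x = 5: [0↦1, 1↦3, 2↦1, 3↦4, 4↦0, 5↦5, 6↦0]  zeros at y ∈ {4, 6}
  x = 6: [0↦5, 1↦3, 2↦6, 3↦2, 4↦0, 5↦2, 6↦3]  zeros at y ∈ {4}
Collecting zeros: affine points = {(1, 1), (1, 3), (2, 1), (3, 5), (4, 1), (4, 3), (5, 4), (5, 6), (6, 4)}.
Total count |C(F_7)_aff| = 9.


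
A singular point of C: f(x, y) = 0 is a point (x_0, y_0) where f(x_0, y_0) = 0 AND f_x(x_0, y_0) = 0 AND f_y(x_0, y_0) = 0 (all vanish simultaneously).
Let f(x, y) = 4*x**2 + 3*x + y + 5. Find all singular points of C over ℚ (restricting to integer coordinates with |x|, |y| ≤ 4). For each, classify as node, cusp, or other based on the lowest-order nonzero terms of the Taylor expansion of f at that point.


No singular points in the scanned grid; C is smooth there.

Compute partial derivatives:
  f_x = 8*x + 3.
  f_y = 1.
f_y = 1 is a nonzero constant, so f_y never vanishes: no point (x, y) can satisfy f = f_x = f_y = 0. In particular no (x, y) ∈ {−4, ..., 4}² is singular; the curve is smooth.


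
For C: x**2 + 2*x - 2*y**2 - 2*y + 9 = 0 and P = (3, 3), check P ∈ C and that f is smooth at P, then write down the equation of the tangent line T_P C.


Tangent line at P: 8*x - 14*y + 18 = 0.

Step 1: f(3, 3) = 0, so P lies on C.
Step 2: partial derivatives
  f_x(x, y) = 2*x + 2, f_y(x, y) = -4*y - 2.
  f_x(P) = 8, f_y(P) = -14 (gradient nonzero, so P is smooth).
Step 3: tangent line at P: 8·(x − 3) + -14·(y − 3) = 0.
Expanding: 8*x - 14*y + 18 = 0.


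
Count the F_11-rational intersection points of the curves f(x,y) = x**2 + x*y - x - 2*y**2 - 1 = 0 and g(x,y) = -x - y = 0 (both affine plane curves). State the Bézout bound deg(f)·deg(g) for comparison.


Common zeros: {(2, 9), (3, 8)}; count = 2; Bézout bound = 2.

deg(f) = 2, deg(g) = 1, so Bézout bound = 2.
Scan x ∈ F_11. For each x, list the y ∈ F_11 with f(x, y) ≡ 0 and those with g(x, y) ≡ 0 (mod 11); the common zeros in that column are the intersection.
  x = 0: f ≡ 0 at y ∈ {4, 7}; g ≡ 0 at y ∈ {0}; common: ∅.
  x = 1: f ≡ 0 at y ∈ {8, 9}; g ≡ 0 at y ∈ {10}; common: ∅.
  x = 2: f ≡ 0 at y ∈ {3, 9}; g ≡ 0 at y ∈ {9}; common: {9}.
  x = 3: f ≡ 0 at y ∈ {8, 10}; g ≡ 0 at y ∈ {8}; common: {8}.
  x = 4: f ≡ 0 at y ∈ {0, 2}; g ≡ 0 at y ∈ {7}; common: ∅.
  x = 5: f ≡ 0 at y ∈ {1, 7}; g ≡ 0 at y ∈ {6}; common: ∅.
  x = 6: f ≡ 0 at y ∈ {1, 2}; g ≡ 0 at y ∈ {5}; common: ∅.
  x = 7: f ≡ 0 at y ∈ {3, 6}; g ≡ 0 at y ∈ {4}; common: ∅.
  x = 8: f ≡ 0 at y ∈ {0, 4}; g ≡ 0 at y ∈ {3}; common: ∅.
  x = 9: f ≡ 0 at y ∈ {5}; g ≡ 0 at y ∈ {2}; common: ∅.
  x = 10: f ≡ 0 at y ∈ {6, 10}; g ≡ 0 at y ∈ {1}; common: ∅.
Collecting: common zeros = {(2, 9), (3, 8)}, so the count is 2.
Comparison with the Bézout bound: 2 ≤ 2 = deg(f)·deg(g), as expected for curves with no common component (the bound is attained).


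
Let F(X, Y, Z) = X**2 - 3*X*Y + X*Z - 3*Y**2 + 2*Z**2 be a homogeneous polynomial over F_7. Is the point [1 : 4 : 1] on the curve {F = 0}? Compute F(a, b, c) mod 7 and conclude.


F(1,4,1) ≡ 0 (mod 7); P is on the curve.

Evaluate F(1, 4, 1) term-by-term (mod 7).
  X**2 ↦ 1·1·1·1 = 1
  -3*X*Y ↦ -3·1·4·1 = -12
  X*Z ↦ 1·1·1·1 = 1
  -3*Y**2 ↦ -3·1·16·1 = -48
  2*Z**2 ↦ 2·1·1·1 = 2
Sum: F(1, 4, 1) = (1) + (-12) + (1) + (-48) + (2) = -56.
Reducing mod 7: -56 ≡ 0 (mod 7).
Since F(a, b, c) ≡ 0 (mod 7), P lies on the curve.


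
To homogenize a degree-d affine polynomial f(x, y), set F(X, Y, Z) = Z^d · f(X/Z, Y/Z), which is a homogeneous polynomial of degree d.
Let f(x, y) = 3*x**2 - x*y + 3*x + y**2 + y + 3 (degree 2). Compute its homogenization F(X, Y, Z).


F(X, Y, Z) = 3*X**2 - X*Y + 3*X*Z + Y**2 + Y*Z + 3*Z**2

deg(f) = 2.
Substitute x = X/Z, y = Y/Z into f, then multiply by Z^2.
  monomial 3·x^2·y^0 ↦ 3·X^2·Y^0·Z^0.
  monomial -1·x^1·y^1 ↦ -1·X^1·Y^1·Z^0.
  monomial 3·x^1·y^0 ↦ 3·X^1·Y^0·Z^1.
  monomial 1·x^0·y^2 ↦ 1·X^0·Y^2·Z^0.
  monomial 1·x^0·y^1 ↦ 1·X^0·Y^1·Z^1.
  monomial 3·x^0·y^0 ↦ 3·X^0·Y^0·Z^2.
Collecting: F(X, Y, Z) = 3*X**2 - X*Y + 3*X*Z + Y**2 + Y*Z + 3*Z**2.


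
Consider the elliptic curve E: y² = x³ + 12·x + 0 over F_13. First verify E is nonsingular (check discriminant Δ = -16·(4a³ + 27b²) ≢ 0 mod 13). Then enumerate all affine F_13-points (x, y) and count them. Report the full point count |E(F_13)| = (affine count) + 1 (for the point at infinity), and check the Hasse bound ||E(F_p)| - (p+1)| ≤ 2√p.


Affine points = {(0, 0), (1, 0), (5, 4), (5, 9), (8, 6), (8, 7), (12, 0)}; affine count = 7; |E(F_13)| = 8.

Discriminant check: Δ ∝ 4a³ + 27b² = 4·12³ + 27·0² = 4·1728 + 27·0 ≡ 9 (mod 13). Nonzero ⇒ E is nonsingular.
For each x ∈ F_13, compute rhs = x³ + 12·x + 0 mod 13, then count y ∈ F_13 with y² ≡ rhs.
  x = 0: rhs = 0, matching y values: 0 (1 points).
  x = 1: rhs = 0, matching y values: 0 (1 points).
  x = 2: rhs = 6, matching y values: none (0 points).
  x = 3: rhs = 11, matching y values: none (0 points).
  x = 4: rhs = 8, matching y values: none (0 points).
  x = 5: rhs = 3, matching y values: 4, 9 (2 points).
  x = 6: rhs = 2, matching y values: none (0 points).
  x = 7: rhs = 11, matching y values: none (0 points).
  x = 8: rhs = 10, matching y values: 6, 7 (2 points).
  x = 9: rhs = 5, matching y values: none (0 points).
  x = 10: rhs = 2, matching y values: none (0 points).
  x = 11: rhs = 7, matching y values: none (0 points).
  x = 12: rhs = 0, matching y values: 0 (1 points).
Total affine count: 7.
Full point count |E(F_13)| = 7 + 1 = 8.
Hasse bound: |8 − (13+1)| = |-6| = 6 ≤ 2√13 ≈ 7.2111 ✓.


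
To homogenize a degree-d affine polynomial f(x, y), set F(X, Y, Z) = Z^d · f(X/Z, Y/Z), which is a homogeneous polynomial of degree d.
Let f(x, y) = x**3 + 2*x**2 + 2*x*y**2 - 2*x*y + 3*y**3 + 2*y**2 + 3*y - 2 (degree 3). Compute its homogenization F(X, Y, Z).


F(X, Y, Z) = X**3 + 2*X**2*Z + 2*X*Y**2 - 2*X*Y*Z + 3*Y**3 + 2*Y**2*Z + 3*Y*Z**2 - 2*Z**3

deg(f) = 3.
Substitute x = X/Z, y = Y/Z into f, then multiply by Z^3.
  monomial 1·x^3·y^0 ↦ 1·X^3·Y^0·Z^0.
  monomial 2·x^2·y^0 ↦ 2·X^2·Y^0·Z^1.
  monomial 2·x^1·y^2 ↦ 2·X^1·Y^2·Z^0.
  monomial -2·x^1·y^1 ↦ -2·X^1·Y^1·Z^1.
  monomial 3·x^0·y^3 ↦ 3·X^0·Y^3·Z^0.
  monomial 2·x^0·y^2 ↦ 2·X^0·Y^2·Z^1.
  monomial 3·x^0·y^1 ↦ 3·X^0·Y^1·Z^2.
  monomial -2·x^0·y^0 ↦ -2·X^0·Y^0·Z^3.
Collecting: F(X, Y, Z) = X**3 + 2*X**2*Z + 2*X*Y**2 - 2*X*Y*Z + 3*Y**3 + 2*Y**2*Z + 3*Y*Z**2 - 2*Z**3.


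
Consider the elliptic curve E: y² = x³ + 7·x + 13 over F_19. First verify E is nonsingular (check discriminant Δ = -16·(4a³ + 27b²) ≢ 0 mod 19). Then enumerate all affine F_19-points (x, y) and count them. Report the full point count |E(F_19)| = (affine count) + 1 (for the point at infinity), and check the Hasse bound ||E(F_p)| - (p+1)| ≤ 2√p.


Affine points = {(2, 4), (2, 15), (3, 2), (3, 17), (6, 9), (6, 10), (7, 5), (7, 14), (8, 7), (8, 12), (9, 8), (9, 11), (10, 0), (12, 1), (12, 18), (14, 9), (14, 10), (15, 4), (15, 15), (18, 9), (18, 10)}; affine count = 21; |E(F_19)| = 22.

Discriminant check: Δ ∝ 4a³ + 27b² = 4·7³ + 27·13² = 4·343 + 27·169 ≡ 7 (mod 19). Nonzero ⇒ E is nonsingular.
For each x ∈ F_19, compute rhs = x³ + 7·x + 13 mod 19, then count y ∈ F_19 with y² ≡ rhs.
  x = 0: rhs = 13, matching y values: none (0 points).
  x = 1: rhs = 2, matching y values: none (0 points).
  x = 2: rhs = 16, matching y values: 4, 15 (2 points).
  x = 3: rhs = 4, matching y values: 2, 17 (2 points).
  x = 4: rhs = 10, matching y values: none (0 points).
  x = 5: rhs = 2, matching y values: none (0 points).
  x = 6: rhs = 5, matching y values: 9, 10 (2 points).
  x = 7: rhs = 6, matching y values: 5, 14 (2 points).
  x = 8: rhs = 11, matching y values: 7, 12 (2 points).
  x = 9: rhs = 7, matching y values: 8, 11 (2 points).
  x = 10: rhs = 0, matching y values: 0 (1 points).
  x = 11: rhs = 15, matching y values: none (0 points).
  x = 12: rhs = 1, matching y values: 1, 18 (2 points).
  x = 13: rhs = 2, matching y values: none (0 points).
  x = 14: rhs = 5, matching y values: 9, 10 (2 points).
  x = 15: rhs = 16, matching y values: 4, 15 (2 points).
  x = 16: rhs = 3, matching y values: none (0 points).
  x = 17: rhs = 10, matching y values: none (0 points).
  x = 18: rhs = 5, matching y values: 9, 10 (2 points).
Total affine count: 21.
Full point count |E(F_19)| = 21 + 1 = 22.
Hasse bound: |22 − (19+1)| = |2| = 2 ≤ 2√19 ≈ 8.7178 ✓.


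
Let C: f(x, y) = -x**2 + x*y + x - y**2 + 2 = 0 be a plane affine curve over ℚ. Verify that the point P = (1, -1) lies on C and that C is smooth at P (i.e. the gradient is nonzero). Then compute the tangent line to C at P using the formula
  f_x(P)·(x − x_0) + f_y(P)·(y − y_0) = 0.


Tangent line at P: -2*x + 3*y + 5 = 0.

Step 1: f(1, -1) = 0, so P lies on C.
Step 2: partial derivatives
  f_x(x, y) = -2*x + y + 1, f_y(x, y) = x - 2*y.
  f_x(P) = -2, f_y(P) = 3 (gradient nonzero, so P is smooth).
Step 3: tangent line at P: -2·(x − 1) + 3·(y − -1) = 0.
Expanding: -2*x + 3*y + 5 = 0.


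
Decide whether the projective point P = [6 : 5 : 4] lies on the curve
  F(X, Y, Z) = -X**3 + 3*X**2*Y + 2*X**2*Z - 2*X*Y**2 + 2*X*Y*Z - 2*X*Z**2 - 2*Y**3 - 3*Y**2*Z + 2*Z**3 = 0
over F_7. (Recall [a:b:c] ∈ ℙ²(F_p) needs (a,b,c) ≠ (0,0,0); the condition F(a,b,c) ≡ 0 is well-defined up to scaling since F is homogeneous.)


F(6,5,4) ≡ 1 (mod 7); P is NOT on the curve.

Evaluate F(6, 5, 4) term-by-term (mod 7).
  -X**3 ↦ -1·216·1·1 = -216
  3*X**2*Y ↦ 3·36·5·1 = 540
  2*X**2*Z ↦ 2·36·1·4 = 288
  -2*X*Y**2 ↦ -2·6·25·1 = -300
  2*X*Y*Z ↦ 2·6·5·4 = 240
  -2*X*Z**2 ↦ -2·6·1·16 = -192
  -2*Y**3 ↦ -2·1·125·1 = -250
  -3*Y**2*Z ↦ -3·1·25·4 = -300
  2*Z**3 ↦ 2·1·1·64 = 128
Sum: F(6, 5, 4) = (-216) + (540) + (288) + (-300) + (240) + (-192) + (-250) + (-300) + (128) = -62.
Reducing mod 7: -62 ≡ 1 (mod 7).
Since F(a, b, c) ≡ 1 ≠ 0 (mod 7), P does NOT lie on the curve.


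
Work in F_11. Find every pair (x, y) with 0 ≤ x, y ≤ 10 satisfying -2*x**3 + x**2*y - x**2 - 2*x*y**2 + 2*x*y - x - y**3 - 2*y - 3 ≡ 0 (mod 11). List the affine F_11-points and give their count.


Affine F_11-points: {(0, 6), (0, 10), (1, 4), (2, 5), (7, 3), (9, 0)}; count = 6.

For each of the 121 pairs (x, y) ∈ F_11², evaluate f(x, y) mod 11. Record the zeros.
  x = 0: [0↦8, 1↦5, 2↦7, 3↦8, 4↦2, 5↦5, 6↦0, 7↦3, 8↦8, 9↦9, 10↦0]  zeros at y ∈ {6, 10}
  x = 1: [0↦4, 1↦2, 2↦1, 3↦6, 4↦0, 5↦10, 6↦8, 7↦10, 8↦10, 9↦2, 10↦2]  zeros at y ∈ {4}
  x = 2: [0↦8, 1↦9, 2↦7, 3↦7, 4↦3, 5↦0, 6↦3, 7↦6, 8↦3, 9↦10, 10↦10]  zeros at y ∈ {5}
  x = 3: [0↦8, 1↦3, 2↦2, 3↦10, 4↦10, 5↦7, 6↦6, 7↦1, 8↦8, 9↦10, 10↦1]  zeros at y ∈ ∅
  x = 4: [0↦3, 1↦5, 2↦7, 3↦3, 4↦9, 5↦8, 6↦5, 7↦5, 8↦2, 9↦1, 10↦7]  zeros at y ∈ ∅
  x = 5: [0↦3, 1↦3, 2↦10, 3↦7, 4↦10, 5↦2, 6↦10, 7↦6, 8↦6, 9↦4, 10↦5]  zeros at y ∈ ∅
  x = 6: [0↦7, 1↦7, 2↦10, 3↦10, 4↦1, 5↦10, 6↦9, 7↦3, 8↦8, 9↦7, 10↦5]  zeros at y ∈ ∅
  x = 7: [0↦3, 1↦5, 2↦6, 3↦0, 4↦3, 5↦9, 6↦1, 7↦6, 8↦7, 9↦9, 10↦6]  zeros at y ∈ {3}
  x = 8: [0↦1, 1↦7, 2↦8, 3↦9, 4↦4, 5↦9, 6↦7, 7↦3, 8↦2, 9↦9, 10↦7]  zeros at y ∈ ∅
  x = 9: [0↦0, 1↦1, 2↦4, 3↦3, 4↦3, 5↦9, 6↦4, 7↦4, 8↦3, 9↦6, 10↦7]  zeros at y ∈ {0}
  x = 10: [0↦10, 1↦8, 2↦4, 3↦3, 4↦10, 5↦8, 6↦2, 7↦8, 8↦9, 9↦10, 10↦5]  zeros at y ∈ ∅
Collecting zeros: affine points = {(0, 6), (0, 10), (1, 4), (2, 5), (7, 3), (9, 0)}.
Total count |C(F_11)_aff| = 6.


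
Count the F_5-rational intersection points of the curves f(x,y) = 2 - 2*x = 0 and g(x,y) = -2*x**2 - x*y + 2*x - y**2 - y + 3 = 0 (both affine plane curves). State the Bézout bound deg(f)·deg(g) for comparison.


Common zeros: {(1, 1), (1, 2)}; count = 2; Bézout bound = 2.

deg(f) = 1, deg(g) = 2, so Bézout bound = 2.
Scan x ∈ F_5. For each x, list the y ∈ F_5 with f(x, y) ≡ 0 and those with g(x, y) ≡ 0 (mod 5); the common zeros in that column are the intersection.
  x = 0: f ≡ 0 at y ∈ ∅; g ≡ 0 at y ∈ ∅; common: ∅.
  x = 1: f ≡ 0 at y ∈ {0, 1, 2, 3, 4}; g ≡ 0 at y ∈ {1, 2}; common: {1, 2}.
  x = 2: f ≡ 0 at y ∈ ∅; g ≡ 0 at y ∈ {1}; common: ∅.
  x = 3: f ≡ 0 at y ∈ ∅; g ≡ 0 at y ∈ {3}; common: ∅.
  x = 4: f ≡ 0 at y ∈ ∅; g ≡ 0 at y ∈ {2, 3}; common: ∅.
Collecting: common zeros = {(1, 1), (1, 2)}, so the count is 2.
Comparison with the Bézout bound: 2 ≤ 2 = deg(f)·deg(g), as expected for curves with no common component (the bound is attained).


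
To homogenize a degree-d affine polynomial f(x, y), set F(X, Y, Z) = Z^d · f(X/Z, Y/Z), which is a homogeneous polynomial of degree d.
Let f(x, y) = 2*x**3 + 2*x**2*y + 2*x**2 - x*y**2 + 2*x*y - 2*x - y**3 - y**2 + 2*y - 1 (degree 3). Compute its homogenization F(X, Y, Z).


F(X, Y, Z) = 2*X**3 + 2*X**2*Y + 2*X**2*Z - X*Y**2 + 2*X*Y*Z - 2*X*Z**2 - Y**3 - Y**2*Z + 2*Y*Z**2 - Z**3

deg(f) = 3.
Substitute x = X/Z, y = Y/Z into f, then multiply by Z^3.
  monomial 2·x^3·y^0 ↦ 2·X^3·Y^0·Z^0.
  monomial 2·x^2·y^1 ↦ 2·X^2·Y^1·Z^0.
  monomial 2·x^2·y^0 ↦ 2·X^2·Y^0·Z^1.
  monomial -1·x^1·y^2 ↦ -1·X^1·Y^2·Z^0.
  monomial 2·x^1·y^1 ↦ 2·X^1·Y^1·Z^1.
  monomial -2·x^1·y^0 ↦ -2·X^1·Y^0·Z^2.
  monomial -1·x^0·y^3 ↦ -1·X^0·Y^3·Z^0.
  monomial -1·x^0·y^2 ↦ -1·X^0·Y^2·Z^1.
  monomial 2·x^0·y^1 ↦ 2·X^0·Y^1·Z^2.
  monomial -1·x^0·y^0 ↦ -1·X^0·Y^0·Z^3.
Collecting: F(X, Y, Z) = 2*X**3 + 2*X**2*Y + 2*X**2*Z - X*Y**2 + 2*X*Y*Z - 2*X*Z**2 - Y**3 - Y**2*Z + 2*Y*Z**2 - Z**3.


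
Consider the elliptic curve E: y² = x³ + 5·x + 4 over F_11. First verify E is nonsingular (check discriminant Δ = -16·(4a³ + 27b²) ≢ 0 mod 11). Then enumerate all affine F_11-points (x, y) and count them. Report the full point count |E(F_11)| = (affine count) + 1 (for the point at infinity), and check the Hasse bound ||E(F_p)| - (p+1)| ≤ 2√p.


Affine points = {(0, 2), (0, 9), (2, 0), (4, 0), (5, 0), (10, 3), (10, 8)}; affine count = 7; |E(F_11)| = 8.

Discriminant check: Δ ∝ 4a³ + 27b² = 4·5³ + 27·4² = 4·125 + 27·16 ≡ 8 (mod 11). Nonzero ⇒ E is nonsingular.
For each x ∈ F_11, compute rhs = x³ + 5·x + 4 mod 11, then count y ∈ F_11 with y² ≡ rhs.
  x = 0: rhs = 4, matching y values: 2, 9 (2 points).
  x = 1: rhs = 10, matching y values: none (0 points).
  x = 2: rhs = 0, matching y values: 0 (1 points).
  x = 3: rhs = 2, matching y values: none (0 points).
  x = 4: rhs = 0, matching y values: 0 (1 points).
  x = 5: rhs = 0, matching y values: 0 (1 points).
  x = 6: rhs = 8, matching y values: none (0 points).
  x = 7: rhs = 8, matching y values: none (0 points).
  x = 8: rhs = 6, matching y values: none (0 points).
  x = 9: rhs = 8, matching y values: none (0 points).
  x = 10: rhs = 9, matching y values: 3, 8 (2 points).
Total affine count: 7.
Full point count |E(F_11)| = 7 + 1 = 8.
Hasse bound: |8 − (11+1)| = |-4| = 4 ≤ 2√11 ≈ 6.6332 ✓.


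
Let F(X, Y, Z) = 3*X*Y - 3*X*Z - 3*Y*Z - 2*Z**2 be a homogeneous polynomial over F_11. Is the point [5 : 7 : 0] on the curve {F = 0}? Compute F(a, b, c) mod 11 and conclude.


F(5,7,0) ≡ 6 (mod 11); P is NOT on the curve.

Evaluate F(5, 7, 0) term-by-term (mod 11).
  3*X*Y ↦ 3·5·7·1 = 105
  -3*X*Z ↦ -3·5·1·0 = 0
  -3*Y*Z ↦ -3·1·7·0 = 0
  -2*Z**2 ↦ -2·1·1·0 = 0
Sum: F(5, 7, 0) = (105) + (0) + (0) + (0) = 105.
Reducing mod 11: 105 ≡ 6 (mod 11).
Since F(a, b, c) ≡ 6 ≠ 0 (mod 11), P does NOT lie on the curve.


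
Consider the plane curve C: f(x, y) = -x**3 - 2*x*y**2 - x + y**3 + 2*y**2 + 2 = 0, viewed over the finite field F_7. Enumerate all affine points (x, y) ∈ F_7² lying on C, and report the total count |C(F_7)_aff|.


Affine F_7-points: {(0, 4), (1, 0), (3, 0), (3, 4), (4, 4), (4, 5), (5, 5), (6, 2), (6, 6)}; count = 9.

For each of the 49 pairs (x, y) ∈ F_7², evaluate f(x, y) mod 7. Record the zeros.
  x = 0: [0↦2, 1↦5, 2↦4, 3↦5, 4↦0, 5↦2, 6↦3]  zeros at y ∈ {4}
  x = 1: [0↦0, 1↦1, 2↦1, 3↦6, 4↦1, 5↦6, 6↦6]  zeros at y ∈ {0}
  x = 2: [0↦6, 1↦5, 2↦6, 3↦1, 4↦3, 5↦4, 6↦3]  zeros at y ∈ ∅
  x = 3: [0↦0, 1↦4, 2↦6, 3↦5, 4↦0, 5↦4, 6↦2]  zeros at y ∈ {0, 4}
  x = 4: [0↦4, 1↦6, 2↦2, 3↦5, 4↦0, 5↦0, 6↦4]  zeros at y ∈ {4, 5}
  x = 5: [0↦5, 1↦5, 2↦2, 3↦2, 4↦4, 5↦0, 6↦3]  zeros at y ∈ {5}
  x = 6: [0↦4, 1↦2, 2↦0, 3↦4, 4↦6, 5↦5, 6↦0]  zeros at y ∈ {2, 6}
Collecting zeros: affine points = {(0, 4), (1, 0), (3, 0), (3, 4), (4, 4), (4, 5), (5, 5), (6, 2), (6, 6)}.
Total count |C(F_7)_aff| = 9.


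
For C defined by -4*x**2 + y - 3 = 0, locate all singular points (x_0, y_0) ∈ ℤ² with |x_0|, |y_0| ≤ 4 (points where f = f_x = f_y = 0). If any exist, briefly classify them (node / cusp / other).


No singular points in the scanned grid; C is smooth there.

Compute partial derivatives:
  f_x = -8*x.
  f_y = 1.
f_y = 1 is a nonzero constant, so f_y never vanishes: no point (x, y) can satisfy f = f_x = f_y = 0. In particular no (x, y) ∈ {−4, ..., 4}² is singular; the curve is smooth.


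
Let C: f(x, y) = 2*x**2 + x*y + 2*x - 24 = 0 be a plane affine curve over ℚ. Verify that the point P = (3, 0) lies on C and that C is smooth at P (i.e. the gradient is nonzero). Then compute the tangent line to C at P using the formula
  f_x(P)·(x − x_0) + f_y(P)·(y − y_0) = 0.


Tangent line at P: 14*x + 3*y - 42 = 0.

Step 1: f(3, 0) = 0, so P lies on C.
Step 2: partial derivatives
  f_x(x, y) = 4*x + y + 2, f_y(x, y) = x.
  f_x(P) = 14, f_y(P) = 3 (gradient nonzero, so P is smooth).
Step 3: tangent line at P: 14·(x − 3) + 3·(y − 0) = 0.
Expanding: 14*x + 3*y - 42 = 0.


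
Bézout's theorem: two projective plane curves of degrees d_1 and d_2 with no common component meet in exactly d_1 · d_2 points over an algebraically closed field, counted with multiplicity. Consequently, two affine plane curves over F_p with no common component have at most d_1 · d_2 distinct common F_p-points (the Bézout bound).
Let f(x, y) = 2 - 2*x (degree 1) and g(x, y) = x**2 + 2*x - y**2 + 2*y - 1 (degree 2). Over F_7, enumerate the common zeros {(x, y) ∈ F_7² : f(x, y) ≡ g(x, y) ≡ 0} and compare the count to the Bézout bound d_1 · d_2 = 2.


Common zeros: ∅; count = 0; Bézout bound = 2.

deg(f) = 1, deg(g) = 2, so Bézout bound = 2.
Scan x ∈ F_7. For each x, list the y ∈ F_7 with f(x, y) ≡ 0 and those with g(x, y) ≡ 0 (mod 7); the common zeros in that column are the intersection.
  x = 0: f ≡ 0 at y ∈ ∅; g ≡ 0 at y ∈ {1}; common: ∅.
  x = 1: f ≡ 0 at y ∈ {0, 1, 2, 3, 4, 5, 6}; g ≡ 0 at y ∈ ∅; common: ∅.
  x = 2: f ≡ 0 at y ∈ ∅; g ≡ 0 at y ∈ {0, 2}; common: ∅.
  x = 3: f ≡ 0 at y ∈ ∅; g ≡ 0 at y ∈ {0, 2}; common: ∅.
  x = 4: f ≡ 0 at y ∈ ∅; g ≡ 0 at y ∈ ∅; common: ∅.
  x = 5: f ≡ 0 at y ∈ ∅; g ≡ 0 at y ∈ {1}; common: ∅.
  x = 6: f ≡ 0 at y ∈ ∅; g ≡ 0 at y ∈ ∅; common: ∅.
Collecting: common zeros = ∅, so the count is 0.
Comparison with the Bézout bound: 0 ≤ 2 = deg(f)·deg(g), as expected for curves with no common component (the affine F_7-count falls short of the bound because intersections may lie at infinity, over extension fields, or carry multiplicity).


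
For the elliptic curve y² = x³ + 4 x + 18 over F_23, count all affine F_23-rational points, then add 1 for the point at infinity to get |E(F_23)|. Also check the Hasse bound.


Affine points = {(0, 8), (0, 15), (1, 0), (4, 11), (4, 12), (5, 5), (5, 18), (9, 1), (9, 22), (10, 0), (11, 6), (11, 17), (12, 0), (13, 6), (13, 17), (14, 9), (14, 14), (15, 7), (15, 16), (17, 10), (17, 13), (20, 5), (20, 18), (21, 5), (21, 18), (22, 6), (22, 17)}; affine count = 27; |E(F_23)| = 28.

Discriminant check: Δ ∝ 4a³ + 27b² = 4·4³ + 27·18² = 4·64 + 27·324 ≡ 11 (mod 23). Nonzero ⇒ E is nonsingular.
For each x ∈ F_23, compute rhs = x³ + 4·x + 18 mod 23, then count y ∈ F_23 with y² ≡ rhs.
  x = 0: rhs = 18, matching y values: 8, 15 (2 points).
  x = 1: rhs = 0, matching y values: 0 (1 points).
  x = 2: rhs = 11, matching y values: none (0 points).
  x = 3: rhs = 11, matching y values: none (0 points).
  x = 4: rhs = 6, matching y values: 11, 12 (2 points).
  x = 5: rhs = 2, matching y values: 5, 18 (2 points).
  x = 6: rhs = 5, matching y values: none (0 points).
  x = 7: rhs = 21, matching y values: none (0 points).
  x = 8: rhs = 10, matching y values: none (0 points).
  x = 9: rhs = 1, matching y values: 1, 22 (2 points).
  x = 10: rhs = 0, matching y values: 0 (1 points).
  x = 11: rhs = 13, matching y values: 6, 17 (2 points).
  x = 12: rhs = 0, matching y values: 0 (1 points).
  x = 13: rhs = 13, matching y values: 6, 17 (2 points).
  x = 14: rhs = 12, matching y values: 9, 14 (2 points).
  x = 15: rhs = 3, matching y values: 7, 16 (2 points).
  x = 16: rhs = 15, matching y values: none (0 points).
  x = 17: rhs = 8, matching y values: 10, 13 (2 points).
  x = 18: rhs = 11, matching y values: none (0 points).
  x = 19: rhs = 7, matching y values: none (0 points).
  x = 20: rhs = 2, matching y values: 5, 18 (2 points).
  x = 21: rhs = 2, matching y values: 5, 18 (2 points).
  x = 22: rhs = 13, matching y values: 6, 17 (2 points).
Total affine count: 27.
Full point count |E(F_23)| = 27 + 1 = 28.
Hasse bound: |28 − (23+1)| = |4| = 4 ≤ 2√23 ≈ 9.5917 ✓.


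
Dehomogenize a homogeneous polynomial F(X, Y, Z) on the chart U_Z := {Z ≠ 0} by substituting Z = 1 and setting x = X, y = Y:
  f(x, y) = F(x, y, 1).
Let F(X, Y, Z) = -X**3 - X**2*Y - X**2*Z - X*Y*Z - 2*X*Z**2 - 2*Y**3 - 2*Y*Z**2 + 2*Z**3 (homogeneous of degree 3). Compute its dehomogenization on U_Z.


f(x, y) = -x**3 - x**2*y - x**2 - x*y - 2*x - 2*y**3 - 2*y + 2

On U_Z we set Z = 1. Each monomial c·X^i·Y^j·Z^k in F becomes c·x^i·y^j·1^k = c·x^i·y^j.
Substituting Z = 1: F(X, Y, 1) = -x**3 - x**2*y - x**2 - x*y - 2*x - 2*y**3 - 2*y + 2.
Note: deg(f) ≤ deg(F) = 3; strict inequality happens when F is divisible by Z (lost terms).


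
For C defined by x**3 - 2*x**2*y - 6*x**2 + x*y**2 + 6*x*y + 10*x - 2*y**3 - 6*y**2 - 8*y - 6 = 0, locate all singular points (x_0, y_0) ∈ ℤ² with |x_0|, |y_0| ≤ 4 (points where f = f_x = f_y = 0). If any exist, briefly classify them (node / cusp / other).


Singular points: {(1, -1)}; classification: node.

Compute partial derivatives:
  f_x = 3*x**2 - 4*x*y - 12*x + y**2 + 6*y + 10.
  f_y = -2*x**2 + 2*x*y + 6*x - 6*y**2 - 12*y - 8.
Scan x_0 ∈ {−4, ..., 4}. For each x_0, f_y(x_0, y) is a polynomial in y; find its integer roots y ∈ {−4, ..., 4}, then test f_x and f at those candidates.
  x = -4: f_y(-4, y) = -6*y**2 - 20*y - 64; no integer root y with |y| ≤ 4.
  x = -3: f_y(-3, y) = -6*y**2 - 18*y - 44; no integer root y with |y| ≤ 4.
  x = -2: f_y(-2, y) = -6*y**2 - 16*y - 28; no integer root y with |y| ≤ 4.
  x = -1: f_y(-1, y) = -6*y**2 - 14*y - 16; no integer root y with |y| ≤ 4.
  x = 0: f_y(0, y) = -6*y**2 - 12*y - 8; no integer root y with |y| ≤ 4.
  x = 1: f_y(1, y) = -6*y**2 - 10*y - 4; vanishes at y ∈ {-1}. (1, -1): f_x = 0, f = 0 — SINGULAR.
  x = 2: f_y(2, y) = -6*y**2 - 8*y - 4; no integer root y with |y| ≤ 4.
  x = 3: f_y(3, y) = -6*y**2 - 6*y - 8; no integer root y with |y| ≤ 4.
  x = 4: f_y(4, y) = -6*y**2 - 4*y - 16; no integer root y with |y| ≤ 4.
Only singular point on the grid: (1, -1).
Classify: substitute x = 1 + u, y = -1 + v and expand: f = u**3 - 2*u**2*v - u**2 + u*v**2 - 2*v**3 + v**2.
No constant or linear terms (consistent with a singular point). Quadratic part: -u**2 + v**2. Cubic part: u**3 - 2*u**2*v + u*v**2 - 2*v**3.
The quadratic part v**2 - u**2 = (v − u)(v + u) splits into two distinct linear factors, so there are two distinct tangent lines y − -1 = ±(x − 1) — this is a node (ordinary double point).
Classification: node.


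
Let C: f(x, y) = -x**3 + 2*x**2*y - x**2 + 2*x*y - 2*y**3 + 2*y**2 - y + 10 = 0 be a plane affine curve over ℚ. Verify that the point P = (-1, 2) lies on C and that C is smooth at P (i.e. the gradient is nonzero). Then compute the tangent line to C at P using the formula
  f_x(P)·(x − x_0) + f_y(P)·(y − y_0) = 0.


Tangent line at P: -5*x - 17*y + 29 = 0.

Step 1: f(-1, 2) = 0, so P lies on C.
Step 2: partial derivatives
  f_x(x, y) = -3*x**2 + 4*x*y - 2*x + 2*y, f_y(x, y) = 2*x**2 + 2*x - 6*y**2 + 4*y - 1.
  f_x(P) = -5, f_y(P) = -17 (gradient nonzero, so P is smooth).
Step 3: tangent line at P: -5·(x − -1) + -17·(y − 2) = 0.
Expanding: -5*x - 17*y + 29 = 0.


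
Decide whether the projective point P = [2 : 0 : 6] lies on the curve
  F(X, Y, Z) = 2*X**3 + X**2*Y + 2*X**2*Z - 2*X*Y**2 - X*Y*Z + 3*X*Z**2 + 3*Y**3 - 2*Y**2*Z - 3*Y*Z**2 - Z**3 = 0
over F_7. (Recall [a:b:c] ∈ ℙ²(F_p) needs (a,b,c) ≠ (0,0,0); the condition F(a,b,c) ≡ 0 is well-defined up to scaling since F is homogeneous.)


F(2,0,6) ≡ 1 (mod 7); P is NOT on the curve.

Evaluate F(2, 0, 6) term-by-term (mod 7).
  2*X**3 ↦ 2·8·1·1 = 16
  X**2*Y ↦ 1·4·0·1 = 0
  2*X**2*Z ↦ 2·4·1·6 = 48
  -2*X*Y**2 ↦ -2·2·0·1 = 0
  -X*Y*Z ↦ -1·2·0·6 = 0
  3*X*Z**2 ↦ 3·2·1·36 = 216
  3*Y**3 ↦ 3·1·0·1 = 0
  -2*Y**2*Z ↦ -2·1·0·6 = 0
  -3*Y*Z**2 ↦ -3·1·0·36 = 0
  -Z**3 ↦ -1·1·1·216 = -216
Sum: F(2, 0, 6) = (16) + (0) + (48) + (0) + (0) + (216) + (0) + (0) + (0) + (-216) = 64.
Reducing mod 7: 64 ≡ 1 (mod 7).
Since F(a, b, c) ≡ 1 ≠ 0 (mod 7), P does NOT lie on the curve.


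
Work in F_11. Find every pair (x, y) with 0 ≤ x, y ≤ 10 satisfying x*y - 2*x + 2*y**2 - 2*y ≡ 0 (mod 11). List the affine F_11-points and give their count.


Affine F_11-points: {(0, 0), (0, 1), (3, 7), (3, 9), (5, 5), (5, 10), (7, 6), (7, 8), (10, 3), (10, 4)}; count = 10.

For each of the 121 pairs (x, y) ∈ F_11², evaluate f(x, y) mod 11. Record the zeros.
  x = 0: [0↦0, 1↦0, 2↦4, 3↦1, 4↦2, 5↦7, 6↦5, 7↦7, 8↦2, 9↦1, 10↦4]  zeros at y ∈ {0, 1}
  x = 1: [0↦9, 1↦10, 2↦4, 3↦2, 4↦4, 5↦10, 6↦9, 7↦1, 8↦8, 9↦8, 10↦1]  zeros at y ∈ ∅
  x = 2: [0↦7, 1↦9, 2↦4, 3↦3, 4↦6, 5↦2, 6↦2, 7↦6, 8↦3, 9↦4, 10↦9]  zeros at y ∈ ∅
  x = 3: [0↦5, 1↦8, 2↦4, 3↦4, 4↦8, 5↦5, 6↦6, 7↦0, 8↦9, 9↦0, 10↦6]  zeros at y ∈ {7, 9}
  x = 4: [0↦3, 1↦7, 2↦4, 3↦5, 4↦10, 5↦8, 6↦10, 7↦5, 8↦4, 9↦7, 10↦3]  zeros at y ∈ ∅
  x = 5: [0↦1, 1↦6, 2↦4, 3↦6, 4↦1, 5↦0, 6↦3, 7↦10, 8↦10, 9↦3, 10↦0]  zeros at y ∈ {5, 10}
  x = 6: [0↦10, 1↦5, 2↦4, 3↦7, 4↦3, 5↦3, 6↦7, 7↦4, 8↦5, 9↦10, 10↦8]  zeros at y ∈ ∅
  x = 7: [0↦8, 1↦4, 2↦4, 3↦8, 4↦5, 5↦6, 6↦0, 7↦9, 8↦0, 9↦6, 10↦5]  zeros at y ∈ {6, 8}
  x = 8: [0↦6, 1↦3, 2↦4, 3↦9, 4↦7, 5↦9, 6↦4, 7↦3, 8↦6, 9↦2, 10↦2]  zeros at y ∈ ∅
  x = 9: [0↦4, 1↦2, 2↦4, 3↦10, 4↦9, 5↦1, 6↦8, 7↦8, 8↦1, 9↦9, 10↦10]  zeros at y ∈ ∅
  x = 10: [0↦2, 1↦1, 2↦4, 3↦0, 4↦0, 5↦4, 6↦1, 7↦2, 8↦7, 9↦5, 10↦7]  zeros at y ∈ {3, 4}
Collecting zeros: affine points = {(0, 0), (0, 1), (3, 7), (3, 9), (5, 5), (5, 10), (7, 6), (7, 8), (10, 3), (10, 4)}.
Total count |C(F_11)_aff| = 10.


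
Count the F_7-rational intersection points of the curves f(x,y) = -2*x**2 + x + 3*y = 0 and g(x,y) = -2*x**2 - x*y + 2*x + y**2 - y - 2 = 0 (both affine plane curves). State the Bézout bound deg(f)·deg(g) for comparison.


Common zeros: ∅; count = 0; Bézout bound = 4.

deg(f) = 2, deg(g) = 2, so Bézout bound = 4.
Scan x ∈ F_7. For each x, list the y ∈ F_7 with f(x, y) ≡ 0 and those with g(x, y) ≡ 0 (mod 7); the common zeros in that column are the intersection.
  x = 0: f ≡ 0 at y ∈ {0}; g ≡ 0 at y ∈ {2, 6}; common: ∅.
  x = 1: f ≡ 0 at y ∈ {5}; g ≡ 0 at y ∈ ∅; common: ∅.
  x = 2: f ≡ 0 at y ∈ {2}; g ≡ 0 at y ∈ ∅; common: ∅.
  x = 3: f ≡ 0 at y ∈ {5}; g ≡ 0 at y ∈ {0, 4}; common: ∅.
  x = 4: f ≡ 0 at y ∈ {0}; g ≡ 0 at y ∈ ∅; common: ∅.
  x = 5: f ≡ 0 at y ∈ {1}; g ≡ 0 at y ∈ {0, 6}; common: ∅.
  x = 6: f ≡ 0 at y ∈ {1}; g ≡ 0 at y ∈ ∅; common: ∅.
Collecting: common zeros = ∅, so the count is 0.
Comparison with the Bézout bound: 0 ≤ 4 = deg(f)·deg(g), as expected for curves with no common component (the affine F_7-count falls short of the bound because intersections may lie at infinity, over extension fields, or carry multiplicity).


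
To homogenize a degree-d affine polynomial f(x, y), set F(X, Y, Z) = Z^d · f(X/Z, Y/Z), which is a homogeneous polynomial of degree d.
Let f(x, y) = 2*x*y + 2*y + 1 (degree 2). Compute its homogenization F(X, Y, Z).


F(X, Y, Z) = 2*X*Y + 2*Y*Z + Z**2

deg(f) = 2.
Substitute x = X/Z, y = Y/Z into f, then multiply by Z^2.
  monomial 2·x^1·y^1 ↦ 2·X^1·Y^1·Z^0.
  monomial 2·x^0·y^1 ↦ 2·X^0·Y^1·Z^1.
  monomial 1·x^0·y^0 ↦ 1·X^0·Y^0·Z^2.
Collecting: F(X, Y, Z) = 2*X*Y + 2*Y*Z + Z**2.


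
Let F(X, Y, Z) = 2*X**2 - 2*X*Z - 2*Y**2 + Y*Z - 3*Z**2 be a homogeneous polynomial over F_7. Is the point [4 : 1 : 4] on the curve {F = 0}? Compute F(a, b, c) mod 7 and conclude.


F(4,1,4) ≡ 3 (mod 7); P is NOT on the curve.

Evaluate F(4, 1, 4) term-by-term (mod 7).
  2*X**2 ↦ 2·16·1·1 = 32
  -2*X*Z ↦ -2·4·1·4 = -32
  -2*Y**2 ↦ -2·1·1·1 = -2
  Y*Z ↦ 1·1·1·4 = 4
  -3*Z**2 ↦ -3·1·1·16 = -48
Sum: F(4, 1, 4) = (32) + (-32) + (-2) + (4) + (-48) = -46.
Reducing mod 7: -46 ≡ 3 (mod 7).
Since F(a, b, c) ≡ 3 ≠ 0 (mod 7), P does NOT lie on the curve.


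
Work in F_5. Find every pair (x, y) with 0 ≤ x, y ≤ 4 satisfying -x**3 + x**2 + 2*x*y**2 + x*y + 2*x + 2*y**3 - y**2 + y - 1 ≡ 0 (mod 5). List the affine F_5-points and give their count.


Affine F_5-points: {(0, 4), (1, 2), (1, 3)}; count = 3.

For each of the 25 pairs (x, y) ∈ F_5², evaluate f(x, y) mod 5. Record the zeros.
  x = 0: [0↦4, 1↦1, 2↦3, 3↦2, 4↦0]  zeros at y ∈ {4}
  x = 1: [0↦1, 1↦1, 2↦0, 3↦0, 4↦3]  zeros at y ∈ {2, 3}
  x = 2: [0↦4, 1↦2, 2↦3, 3↦4, 4↦2]  zeros at y ∈ ∅
  x = 3: [0↦2, 1↦3, 2↦1, 3↦3, 4↦1]  zeros at y ∈ ∅
  x = 4: [0↦4, 1↦3, 2↦3, 3↦1, 4↦4]  zeros at y ∈ ∅
Collecting zeros: affine points = {(0, 4), (1, 2), (1, 3)}.
Total count |C(F_5)_aff| = 3.


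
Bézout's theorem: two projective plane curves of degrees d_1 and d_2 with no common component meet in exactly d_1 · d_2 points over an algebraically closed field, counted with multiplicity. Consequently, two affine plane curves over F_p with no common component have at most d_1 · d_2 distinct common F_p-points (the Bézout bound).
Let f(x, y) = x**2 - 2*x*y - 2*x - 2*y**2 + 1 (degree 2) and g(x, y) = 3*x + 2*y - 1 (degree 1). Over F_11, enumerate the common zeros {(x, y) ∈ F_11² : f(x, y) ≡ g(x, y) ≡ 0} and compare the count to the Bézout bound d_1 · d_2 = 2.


Common zeros: {(1, 10), (10, 2)}; count = 2; Bézout bound = 2.

deg(f) = 2, deg(g) = 1, so Bézout bound = 2.
Scan x ∈ F_11. For each x, list the y ∈ F_11 with f(x, y) ≡ 0 and those with g(x, y) ≡ 0 (mod 11); the common zeros in that column are the intersection.
  x = 0: f ≡ 0 at y ∈ ∅; g ≡ 0 at y ∈ {6}; common: ∅.
  x = 1: f ≡ 0 at y ∈ {0, 10}; g ≡ 0 at y ∈ {10}; common: {10}.
  x = 2: f ≡ 0 at y ∈ ∅; g ≡ 0 at y ∈ {3}; common: ∅.
  x = 3: f ≡ 0 at y ∈ ∅; g ≡ 0 at y ∈ {7}; common: ∅.
  x = 4: f ≡ 0 at y ∈ {3, 4}; g ≡ 0 at y ∈ {0}; common: ∅.
  x = 5: f ≡ 0 at y ∈ ∅; g ≡ 0 at y ∈ {4}; common: ∅.
  x = 6: f ≡ 0 at y ∈ {1, 4}; g ≡ 0 at y ∈ {8}; common: ∅.
  x = 7: f ≡ 0 at y ∈ {2}; g ≡ 0 at y ∈ {1}; common: ∅.
  x = 8: f ≡ 0 at y ∈ ∅; g ≡ 0 at y ∈ {5}; common: ∅.
  x = 9: f ≡ 0 at y ∈ {1}; g ≡ 0 at y ∈ {9}; common: ∅.
  x = 10: f ≡ 0 at y ∈ {2, 10}; g ≡ 0 at y ∈ {2}; common: {2}.
Collecting: common zeros = {(1, 10), (10, 2)}, so the count is 2.
Comparison with the Bézout bound: 2 ≤ 2 = deg(f)·deg(g), as expected for curves with no common component (the bound is attained).
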